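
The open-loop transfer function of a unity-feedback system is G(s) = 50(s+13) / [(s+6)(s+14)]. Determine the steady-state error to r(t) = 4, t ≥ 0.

System type = 0 (no poles at s=0).
K_p = lim_{s→0} G(s) = 50·13 / (6·14) = 325/42.
e_ss = 4/(1 + K_p) = 4/(367/42) = 168/367.

168/367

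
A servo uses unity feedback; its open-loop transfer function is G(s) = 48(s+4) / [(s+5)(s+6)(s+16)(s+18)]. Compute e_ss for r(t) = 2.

System type = 0 (no poles at s=0).
K_p = lim_{s→0} G(s) = 48·4 / (5·6·16·18) = 1/45.
e_ss = 2/(1 + K_p) = 2/(46/45) = 45/23.

45/23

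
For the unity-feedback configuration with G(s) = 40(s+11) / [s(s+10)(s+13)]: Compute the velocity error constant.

G(s) has one factor of s in the denominator, so the system is type 1.
K_v = lim_{s→0} s·G(s) = 40·11 / (10·13) = 44/13.

44/13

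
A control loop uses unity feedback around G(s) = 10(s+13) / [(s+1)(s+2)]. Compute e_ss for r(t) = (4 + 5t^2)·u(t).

System type = 0 (no poles at s=0). Taking each input component in turn:
  • 4: e_ss = 4/(1+K_p) with K_p=65 → 2/33.
  • 5t^2: a type-0 system cannot track it, e_ss → ∞.
The unbounded component dominates.

infinity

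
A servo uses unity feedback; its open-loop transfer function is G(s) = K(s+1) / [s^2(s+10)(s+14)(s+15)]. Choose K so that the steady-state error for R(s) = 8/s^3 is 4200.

The open loop has two poles at the origin → type 2 system.
K_a = lim_{s→0} s^2·G(s) = K·1 / (10·14·15) = (1/2100)·K.
e_ss = 8/K_a = 4200 ⇒ K_a = 1/525 ⇒ K = (1/525)/(1/2100) = 4.

4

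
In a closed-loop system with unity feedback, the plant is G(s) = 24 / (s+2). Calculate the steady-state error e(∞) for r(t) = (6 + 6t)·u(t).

G(s) has no factors of s in the denominator, so the system is type 0. Treating each term separately:
  • 6: e_ss = 6/(1+K_p) with K_p=12 → 6/13.
  • 6t: a type-0 system cannot track it, e_ss → ∞.
The unbounded component dominates.

infinity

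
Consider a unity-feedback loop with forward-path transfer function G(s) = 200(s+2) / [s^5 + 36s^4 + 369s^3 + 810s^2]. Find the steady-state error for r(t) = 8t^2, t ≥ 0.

The denominator has no term below 810s^2 — 2 poles at s=0, type 2.
K_a = lim_{s→0} s^2·G(s) = 200·2 / 810 = 40/81.
r(t) = 8t^2 gives R(s) = 16/s^3.
e_ss = 16/K_a = 16/(40/81) = 32.4.

32.4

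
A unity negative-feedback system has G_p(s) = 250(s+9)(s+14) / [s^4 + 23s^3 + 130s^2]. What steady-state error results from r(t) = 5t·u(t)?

Lowest-order denominator term is 130s^2, so the open loop has 2 poles at the origin → type 2 system.
K_v = ∞ for a type-2 system; e_ss to a ramp is zero.

0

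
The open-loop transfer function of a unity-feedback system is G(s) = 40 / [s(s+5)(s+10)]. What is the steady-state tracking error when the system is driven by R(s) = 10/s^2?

12.5

The open loop has one pole at the origin → type 1 system.
K_v = lim_{s→0} s·G(s) = 40 / (5·10) = 0.8.
e_ss = 10/K_v = 10/0.8 = 12.5.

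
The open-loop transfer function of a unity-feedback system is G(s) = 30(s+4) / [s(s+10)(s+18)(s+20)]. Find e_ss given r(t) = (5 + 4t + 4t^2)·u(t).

System type = 1 (one pole at s=0). Taking each input component in turn:
  • 5: tracked with zero error.
  • 4t: e_ss = 4/K_v with K_v=1/30 → 120.
  • 4t^2: a type-1 system cannot track it, e_ss → ∞.
The unbounded component dominates.

infinity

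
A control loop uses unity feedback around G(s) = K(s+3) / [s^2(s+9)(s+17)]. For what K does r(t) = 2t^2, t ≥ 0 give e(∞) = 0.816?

250

Two free integrators in G(s): this is a type 2 system.
K_a = lim_{s→0} s^2·G(s) = K·3 / (9·17) = (1/51)·K.
e_ss = 4/K_a = 0.816 ⇒ K_a = 250/51 ⇒ K = (250/51)/(1/51) = 250.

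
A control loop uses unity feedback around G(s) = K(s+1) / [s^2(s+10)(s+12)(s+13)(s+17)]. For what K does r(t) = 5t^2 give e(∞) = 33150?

8

System type = 2 (two poles at s=0).
K_a = lim_{s→0} s^2·G(s) = K·1 / (10·12·13·17) = (1/26520)·K.
e_ss = 10/K_a = 33150 ⇒ K_a = 1/3315 ⇒ K = (1/3315)/(1/26520) = 8.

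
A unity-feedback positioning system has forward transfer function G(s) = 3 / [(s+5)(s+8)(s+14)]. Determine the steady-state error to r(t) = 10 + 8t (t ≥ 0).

infinity

No free integrators in G(s): this is a type 0 system. Treating each term separately:
  • 10: e_ss = 10/(1+K_p) with K_p=3/560 → 5600/563.
  • 8t: a type-0 system cannot track it, e_ss → ∞.
The unbounded component dominates.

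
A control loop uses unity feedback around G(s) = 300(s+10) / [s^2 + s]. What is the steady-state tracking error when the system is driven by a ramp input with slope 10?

The denominator has no term below s — 1 pole at s=0, type 1.
K_v = lim_{s→0} s·G(s) = 300·10 / 1 = 3000.
e_ss = 10/K_v = 10/3000 = 1/300.

1/300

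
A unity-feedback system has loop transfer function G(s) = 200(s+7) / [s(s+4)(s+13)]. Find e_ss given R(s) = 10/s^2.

13/35

G(s) has one factor of s in the denominator, so the system is type 1.
K_v = lim_{s→0} s·G(s) = 200·7 / (4·13) = 350/13.
e_ss = 10/K_v = 10/(350/13) = 13/35.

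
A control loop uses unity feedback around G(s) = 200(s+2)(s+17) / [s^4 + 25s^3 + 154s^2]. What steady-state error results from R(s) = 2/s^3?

77/1700

Lowest-order denominator term is 154s^2, so the open loop has 2 poles at the origin → type 2 system.
K_a = lim_{s→0} s^2·G(s) = 200·2·17 / 154 = 3400/77.
r(t) = t^2 gives R(s) = 2/s^3.
e_ss = 2/K_a = 2/(3400/77) = 77/1700.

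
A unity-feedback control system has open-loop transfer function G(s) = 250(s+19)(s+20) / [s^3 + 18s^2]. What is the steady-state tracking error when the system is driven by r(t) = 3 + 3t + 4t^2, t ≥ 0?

The denominator has no term below 18s^2 — 2 poles at s=0, type 2. By superposition:
  • 3: tracked with zero error.
  • 3t: tracked with zero error.
  • 4t^2: e_ss = 8/K_a with K_a=47500/9 → 18/11875.
Total e_ss = 18/11875.

18/11875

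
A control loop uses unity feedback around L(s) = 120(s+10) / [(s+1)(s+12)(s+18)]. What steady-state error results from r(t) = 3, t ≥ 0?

System type = 0 (no poles at s=0).
K_p = lim_{s→0} L(s) = 120·10 / (1·12·18) = 50/9.
e_ss = 3/(1 + K_p) = 3/(59/9) = 27/59.

27/59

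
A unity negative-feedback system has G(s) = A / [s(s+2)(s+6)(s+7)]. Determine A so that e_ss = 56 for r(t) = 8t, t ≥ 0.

System type = 1 (one pole at s=0).
K_v = lim_{s→0} s·G(s) = A / (2·6·7) = (1/84)·A.
e_ss = 8/K_v = 56 ⇒ K_v = 1/7 ⇒ A = (1/7)/(1/84) = 12.

12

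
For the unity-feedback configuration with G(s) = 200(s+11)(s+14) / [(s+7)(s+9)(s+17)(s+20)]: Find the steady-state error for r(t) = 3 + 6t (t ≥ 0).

G(s) has no factors of s in the denominator, so the system is type 0. By superposition:
  • 3: e_ss = 3/(1+K_p) with K_p=220/153 → 459/373.
  • 6t: a type-0 system cannot track it, e_ss → ∞.
The unbounded component dominates.

infinity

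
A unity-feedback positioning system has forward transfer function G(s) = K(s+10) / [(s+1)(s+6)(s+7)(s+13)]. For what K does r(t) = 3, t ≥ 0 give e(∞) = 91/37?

The open loop has no poles at the origin → type 0 system.
K_p = lim_{s→0} G(s) = K·10 / (1·6·7·13) = (5/273)·K.
e_ss = 3/(1 + K_p) = 91/37 ⇒ 1 + (5/273)·K = 111/91 ⇒ K = 12.

12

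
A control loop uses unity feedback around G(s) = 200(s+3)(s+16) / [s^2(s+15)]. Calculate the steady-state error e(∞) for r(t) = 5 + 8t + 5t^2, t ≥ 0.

1/64

G(s) has two factors of s in the denominator, so the system is type 2. By superposition:
  • 5: tracked with zero error.
  • 8t: tracked with zero error.
  • 5t^2: e_ss = 10/K_a with K_a=640 → 1/64.
Total e_ss = 1/64.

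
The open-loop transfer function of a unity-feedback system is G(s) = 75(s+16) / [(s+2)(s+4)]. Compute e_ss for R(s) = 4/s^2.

infinity

System type = 0 (no poles at s=0).
K_v = lim_{s→0} s·G(s) = 0; the steady-state error to this ramp input grows without bound.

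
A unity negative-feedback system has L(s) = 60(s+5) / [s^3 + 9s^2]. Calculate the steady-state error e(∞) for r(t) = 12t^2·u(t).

0.72

Factoring s^2 from the denominator leaves a polynomial with constant term 9, so the system is type 2.
K_a = lim_{s→0} s^2·L(s) = 60·5 / 9 = 100/3.
r(t) = 12t^2 gives R(s) = 24/s^3.
e_ss = 24/K_a = 24/(100/3) = 0.72.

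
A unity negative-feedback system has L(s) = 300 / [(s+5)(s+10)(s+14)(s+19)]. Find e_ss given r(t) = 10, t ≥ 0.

System type = 0 (no poles at s=0).
K_p = lim_{s→0} L(s) = 300 / (5·10·14·19) = 3/133.
e_ss = 10/(1 + K_p) = 10/(136/133) = 665/68.

665/68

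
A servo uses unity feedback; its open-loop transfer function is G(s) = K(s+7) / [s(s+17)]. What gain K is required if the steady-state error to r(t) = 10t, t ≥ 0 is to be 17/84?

The open loop has one pole at the origin → type 1 system.
K_v = lim_{s→0} s·G(s) = K·7 / (17) = (7/17)·K.
e_ss = 10/K_v = 17/84 ⇒ K_v = 840/17 ⇒ K = (840/17)/(7/17) = 120.

120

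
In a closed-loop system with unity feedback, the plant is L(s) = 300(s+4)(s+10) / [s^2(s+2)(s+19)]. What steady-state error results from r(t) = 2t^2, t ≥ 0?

The open loop has two poles at the origin → type 2 system.
K_a = lim_{s→0} s^2·L(s) = 300·4·10 / (2·19) = 6000/19.
r(t) = 2t^2 gives R(s) = 4/s^3.
e_ss = 4/K_a = 4/(6000/19) = 19/1500.

19/1500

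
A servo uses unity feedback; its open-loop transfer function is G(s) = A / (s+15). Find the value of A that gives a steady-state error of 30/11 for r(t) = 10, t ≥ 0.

No free integrators in G(s): this is a type 0 system.
K_p = lim_{s→0} G(s) = A / (15) = (1/15)·A.
e_ss = 10/(1 + K_p) = 30/11 ⇒ 1 + (1/15)·A = 11/3 ⇒ A = 40.

40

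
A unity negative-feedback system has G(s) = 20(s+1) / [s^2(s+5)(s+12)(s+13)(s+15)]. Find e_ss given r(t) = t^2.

System type = 2 (two poles at s=0).
K_a = lim_{s→0} s^2·G(s) = 20·1 / (5·12·13·15) = 1/585.
r(t) = t^2 gives R(s) = 2/s^3.
e_ss = 2/K_a = 2/(1/585) = 1170.

1170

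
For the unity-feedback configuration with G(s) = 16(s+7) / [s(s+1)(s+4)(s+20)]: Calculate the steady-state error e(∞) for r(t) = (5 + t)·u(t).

One free integrator in G(s): this is a type 1 system. By superposition:
  • 5: tracked with zero error.
  • t: e_ss = 1/K_v with K_v=1.4 → 5/7.
Total e_ss = 5/7.

5/7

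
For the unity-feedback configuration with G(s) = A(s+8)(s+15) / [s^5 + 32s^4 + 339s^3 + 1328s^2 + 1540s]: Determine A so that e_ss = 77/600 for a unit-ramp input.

The denominator has no term below 1540s — 1 pole at s=0, type 1.
K_v = lim_{s→0} s·G(s) = A·8·15 / 1540 = (6/77)·A.
e_ss = 1/K_v = 77/600 ⇒ K_v = 600/77 ⇒ A = (600/77)/(6/77) = 100.

100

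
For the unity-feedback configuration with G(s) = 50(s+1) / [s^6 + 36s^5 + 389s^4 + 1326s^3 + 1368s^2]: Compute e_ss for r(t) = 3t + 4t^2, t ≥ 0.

218.88

Lowest-order denominator term is 1368s^2, so the open loop has 2 poles at the origin → type 2 system. By superposition:
  • 3t: tracked with zero error.
  • 4t^2: e_ss = 8/K_a with K_a=25/684 → 218.88.
Total e_ss = 218.88.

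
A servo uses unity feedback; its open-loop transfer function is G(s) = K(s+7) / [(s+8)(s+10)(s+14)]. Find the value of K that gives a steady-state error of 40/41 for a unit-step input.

4

System type = 0 (no poles at s=0).
K_p = lim_{s→0} G(s) = K·7 / (8·10·14) = (1/160)·K.
e_ss = 1/(1 + K_p) = 40/41 ⇒ 1 + (1/160)·K = 1.025 ⇒ K = 4.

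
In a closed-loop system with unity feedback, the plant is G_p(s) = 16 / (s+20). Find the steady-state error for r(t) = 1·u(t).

System type = 0 (no poles at s=0).
K_p = lim_{s→0} G_p(s) = 16 / (20) = 0.8.
e_ss = 1/(1 + K_p) = 1/1.8 = 5/9.

5/9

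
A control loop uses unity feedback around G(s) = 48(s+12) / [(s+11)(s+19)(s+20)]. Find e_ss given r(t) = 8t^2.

infinity

G(s) has no factors of s in the denominator, so the system is type 0.
K_a = lim_{s→0} s^2·G(s) = 0; the steady-state error to this parabolic input grows without bound.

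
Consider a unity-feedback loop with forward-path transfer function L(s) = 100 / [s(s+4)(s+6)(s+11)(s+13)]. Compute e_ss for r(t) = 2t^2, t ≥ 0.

infinity

L(s) has one factor of s in the denominator, so the system is type 1.
K_a = lim_{s→0} s^2·L(s) = 0; the steady-state error to this parabolic input grows without bound.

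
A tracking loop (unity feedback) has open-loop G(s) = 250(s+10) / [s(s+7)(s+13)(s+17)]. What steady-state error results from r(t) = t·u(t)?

0.6188

System type = 1 (one pole at s=0).
K_v = lim_{s→0} s·G(s) = 250·10 / (7·13·17) = 2500/1547.
e_ss = 1/K_v = 1/(2500/1547) = 0.6188.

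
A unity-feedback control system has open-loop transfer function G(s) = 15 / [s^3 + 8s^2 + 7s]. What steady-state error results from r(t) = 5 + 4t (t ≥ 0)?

28/15

Factoring s from the denominator leaves a polynomial with constant term 7, so the system is type 1. Taking each input component in turn:
  • 5: tracked with zero error.
  • 4t: e_ss = 4/K_v with K_v=15/7 → 28/15.
Total e_ss = 28/15.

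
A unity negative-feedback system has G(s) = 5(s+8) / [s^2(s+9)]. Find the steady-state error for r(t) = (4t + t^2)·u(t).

The open loop has two poles at the origin → type 2 system. Treating each term separately:
  • 4t: tracked with zero error.
  • t^2: e_ss = 2/K_a with K_a=40/9 → 0.45.
Total e_ss = 0.45.

0.45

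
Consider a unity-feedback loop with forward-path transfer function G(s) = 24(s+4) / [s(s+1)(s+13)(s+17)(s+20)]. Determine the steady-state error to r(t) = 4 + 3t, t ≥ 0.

System type = 1 (one pole at s=0). Taking each input component in turn:
  • 4: tracked with zero error.
  • 3t: e_ss = 3/K_v with K_v=24/1105 → 138.125.
Total e_ss = 138.125.

138.125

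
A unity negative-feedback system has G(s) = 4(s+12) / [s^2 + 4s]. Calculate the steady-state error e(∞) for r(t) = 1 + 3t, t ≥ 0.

The denominator has no term below 4s — 1 pole at s=0, type 1. By superposition:
  • 1: tracked with zero error.
  • 3t: e_ss = 3/K_v with K_v=12 → 0.25.
Total e_ss = 0.25.

0.25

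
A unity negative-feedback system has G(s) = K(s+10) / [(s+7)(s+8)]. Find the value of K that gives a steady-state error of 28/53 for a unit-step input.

System type = 0 (no poles at s=0).
K_p = lim_{s→0} G(s) = K·10 / (7·8) = (5/28)·K.
e_ss = 1/(1 + K_p) = 28/53 ⇒ 1 + (5/28)·K = 53/28 ⇒ K = 5.

5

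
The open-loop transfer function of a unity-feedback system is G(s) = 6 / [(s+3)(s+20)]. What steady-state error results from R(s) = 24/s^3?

System type = 0 (no poles at s=0).
K_a = lim_{s→0} s^2·G(s) = 0; the steady-state error to this parabolic input grows without bound.

infinity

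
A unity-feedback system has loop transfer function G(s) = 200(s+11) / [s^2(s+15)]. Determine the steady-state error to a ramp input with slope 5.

0

Two free integrators in G(s): this is a type 2 system.
A type-2 system has K_v = ∞, so it tracks a ramp input with zero steady-state error.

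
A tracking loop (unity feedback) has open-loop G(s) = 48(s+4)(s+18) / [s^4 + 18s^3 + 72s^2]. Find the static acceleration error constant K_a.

48

Factoring s^2 from the denominator leaves a polynomial with constant term 72, so the system is type 2.
K_a = lim_{s→0} s^2·G(s) = 48·4·18 / 72 = 48.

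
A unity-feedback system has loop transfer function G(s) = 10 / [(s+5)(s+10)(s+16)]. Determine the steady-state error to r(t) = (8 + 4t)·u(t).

No free integrators in G(s): this is a type 0 system. By superposition:
  • 8: e_ss = 8/(1+K_p) with K_p=0.0125 → 640/81.
  • 4t: a type-0 system cannot track it, e_ss → ∞.
The unbounded component dominates.

infinity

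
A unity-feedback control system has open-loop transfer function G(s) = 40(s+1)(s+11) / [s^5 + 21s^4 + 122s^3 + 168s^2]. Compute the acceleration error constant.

Lowest-order denominator term is 168s^2, so the open loop has 2 poles at the origin → type 2 system.
K_a = lim_{s→0} s^2·G(s) = 40·1·11 / 168 = 55/21.

55/21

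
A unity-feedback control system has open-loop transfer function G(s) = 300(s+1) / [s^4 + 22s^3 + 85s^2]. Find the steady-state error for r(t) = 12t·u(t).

0

The denominator has no term below 85s^2 — 2 poles at s=0, type 2.
K_v = ∞ for a type-2 system; e_ss to a ramp is zero.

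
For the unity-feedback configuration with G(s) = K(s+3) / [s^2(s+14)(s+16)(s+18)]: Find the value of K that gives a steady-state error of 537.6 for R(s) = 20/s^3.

50

G(s) has two factors of s in the denominator, so the system is type 2.
K_a = lim_{s→0} s^2·G(s) = K·3 / (14·16·18) = (1/1344)·K.
e_ss = 20/K_a = 537.6 ⇒ K_a = 25/672 ⇒ K = (25/672)/(1/1344) = 50.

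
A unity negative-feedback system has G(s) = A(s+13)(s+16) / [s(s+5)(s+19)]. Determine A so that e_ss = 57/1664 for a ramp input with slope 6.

The open loop has one pole at the origin → type 1 system.
K_v = lim_{s→0} s·G(s) = A·13·16 / (5·19) = (208/95)·A.
e_ss = 6/K_v = 57/1664 ⇒ K_v = 3328/19 ⇒ A = (3328/19)/(208/95) = 80.

80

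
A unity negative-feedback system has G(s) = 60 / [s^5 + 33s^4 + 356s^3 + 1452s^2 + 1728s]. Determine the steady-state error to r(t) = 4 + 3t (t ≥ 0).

The denominator has no term below 1728s — 1 pole at s=0, type 1. Taking each input component in turn:
  • 4: tracked with zero error.
  • 3t: e_ss = 3/K_v with K_v=5/144 → 86.4.
Total e_ss = 86.4.

86.4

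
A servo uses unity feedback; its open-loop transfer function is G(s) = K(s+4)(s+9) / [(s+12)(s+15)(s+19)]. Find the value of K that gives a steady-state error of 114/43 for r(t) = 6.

120

The open loop has no poles at the origin → type 0 system.
K_p = lim_{s→0} G(s) = K·4·9 / (12·15·19) = (1/95)·K.
e_ss = 6/(1 + K_p) = 114/43 ⇒ 1 + (1/95)·K = 43/19 ⇒ K = 120.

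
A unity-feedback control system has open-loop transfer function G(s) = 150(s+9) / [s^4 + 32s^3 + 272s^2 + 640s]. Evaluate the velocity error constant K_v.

135/64

Factoring s from the denominator leaves a polynomial with constant term 640, so the system is type 1.
K_v = lim_{s→0} s·G(s) = 150·9 / 640 = 135/64.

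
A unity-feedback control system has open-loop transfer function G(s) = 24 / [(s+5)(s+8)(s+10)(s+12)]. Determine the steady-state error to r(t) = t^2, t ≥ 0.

infinity

No free integrators in G(s): this is a type 0 system.
For a type-0 system K_a = 0, so e_ss to a parabolic input is unbounded.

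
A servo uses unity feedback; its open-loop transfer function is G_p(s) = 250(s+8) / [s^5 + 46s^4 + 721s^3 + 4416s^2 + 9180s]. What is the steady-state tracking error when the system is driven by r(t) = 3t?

Lowest-order denominator term is 9180s, so the open loop has 1 pole at the origin → type 1 system.
K_v = lim_{s→0} s·G_p(s) = 250·8 / 9180 = 100/459.
e_ss = 3/K_v = 3/(100/459) = 13.77.

13.77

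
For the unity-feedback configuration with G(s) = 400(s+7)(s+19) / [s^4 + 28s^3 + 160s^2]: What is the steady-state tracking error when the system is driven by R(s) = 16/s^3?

32/665

The denominator has no term below 160s^2 — 2 poles at s=0, type 2.
K_a = lim_{s→0} s^2·G(s) = 400·7·19 / 160 = 332.5.
r(t) = 8t^2 gives R(s) = 16/s^3.
e_ss = 16/K_a = 16/332.5 = 32/665.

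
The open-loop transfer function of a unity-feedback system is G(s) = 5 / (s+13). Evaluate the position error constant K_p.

5/13

The open loop has no poles at the origin → type 0 system.
K_p = lim_{s→0} G(s) = 5 / (13) = 5/13.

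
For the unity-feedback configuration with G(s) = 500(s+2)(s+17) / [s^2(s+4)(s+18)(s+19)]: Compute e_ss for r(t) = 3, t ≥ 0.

The open loop has two poles at the origin → type 2 system.
K_p = ∞ for a type-2 system; e_ss to a step is zero.

0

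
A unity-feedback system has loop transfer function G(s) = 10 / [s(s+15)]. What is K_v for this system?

2/3

G(s) has one factor of s in the denominator, so the system is type 1.
K_v = lim_{s→0} s·G(s) = 10 / (15) = 2/3.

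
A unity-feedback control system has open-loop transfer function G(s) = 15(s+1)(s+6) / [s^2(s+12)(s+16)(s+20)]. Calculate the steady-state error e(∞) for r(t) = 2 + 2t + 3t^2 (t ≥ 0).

256

System type = 2 (two poles at s=0). Taking each input component in turn:
  • 2: tracked with zero error.
  • 2t: tracked with zero error.
  • 3t^2: e_ss = 6/K_a with K_a=3/128 → 256.
Total e_ss = 256.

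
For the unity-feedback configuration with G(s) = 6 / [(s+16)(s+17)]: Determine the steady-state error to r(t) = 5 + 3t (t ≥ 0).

No free integrators in G(s): this is a type 0 system. By superposition:
  • 5: e_ss = 5/(1+K_p) with K_p=3/136 → 680/139.
  • 3t: a type-0 system cannot track it, e_ss → ∞.
The unbounded component dominates.

infinity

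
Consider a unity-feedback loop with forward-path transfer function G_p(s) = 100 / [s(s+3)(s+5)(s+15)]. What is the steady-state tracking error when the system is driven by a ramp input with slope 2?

G_p(s) has one factor of s in the denominator, so the system is type 1.
K_v = lim_{s→0} s·G_p(s) = 100 / (3·5·15) = 4/9.
e_ss = 2/K_v = 2/(4/9) = 4.5.

4.5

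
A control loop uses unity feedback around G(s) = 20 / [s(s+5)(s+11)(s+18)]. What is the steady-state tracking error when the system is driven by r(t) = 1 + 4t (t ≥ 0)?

198

G(s) has one factor of s in the denominator, so the system is type 1. Taking each input component in turn:
  • 1: tracked with zero error.
  • 4t: e_ss = 4/K_v with K_v=2/99 → 198.
Total e_ss = 198.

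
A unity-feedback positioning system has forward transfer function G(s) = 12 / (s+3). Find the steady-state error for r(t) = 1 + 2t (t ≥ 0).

No free integrators in G(s): this is a type 0 system. Treating each term separately:
  • 1: e_ss = 1/(1+K_p) with K_p=4 → 0.2.
  • 2t: a type-0 system cannot track it, e_ss → ∞.
The unbounded component dominates.

infinity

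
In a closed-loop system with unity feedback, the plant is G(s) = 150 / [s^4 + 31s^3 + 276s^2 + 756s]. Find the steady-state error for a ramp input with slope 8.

40.32

Lowest-order denominator term is 756s, so the open loop has 1 pole at the origin → type 1 system.
K_v = lim_{s→0} s·G(s) = 150 / 756 = 25/126.
e_ss = 8/K_v = 8/(25/126) = 40.32.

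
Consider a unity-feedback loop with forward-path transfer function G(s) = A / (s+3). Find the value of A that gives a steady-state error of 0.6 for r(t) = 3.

12

G(s) has no factors of s in the denominator, so the system is type 0.
K_p = lim_{s→0} G(s) = A / (3) = (1/3)·A.
e_ss = 3/(1 + K_p) = 0.6 ⇒ 1 + (1/3)·A = 5 ⇒ A = 12.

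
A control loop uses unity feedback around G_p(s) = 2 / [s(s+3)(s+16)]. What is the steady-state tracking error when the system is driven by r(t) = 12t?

288

The open loop has one pole at the origin → type 1 system.
K_v = lim_{s→0} s·G_p(s) = 2 / (3·16) = 1/24.
e_ss = 12/K_v = 12/(1/24) = 288.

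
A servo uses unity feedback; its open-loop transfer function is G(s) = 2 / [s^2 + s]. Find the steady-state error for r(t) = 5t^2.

Factoring s from the denominator leaves a polynomial with constant term 1, so the system is type 1.
For a type-1 system K_a = 0, so e_ss to a parabolic input is unbounded.

infinity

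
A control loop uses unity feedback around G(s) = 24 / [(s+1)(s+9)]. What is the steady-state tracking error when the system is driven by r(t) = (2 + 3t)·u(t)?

infinity

The open loop has no poles at the origin → type 0 system. Treating each term separately:
  • 2: e_ss = 2/(1+K_p) with K_p=8/3 → 6/11.
  • 3t: a type-0 system cannot track it, e_ss → ∞.
The unbounded component dominates.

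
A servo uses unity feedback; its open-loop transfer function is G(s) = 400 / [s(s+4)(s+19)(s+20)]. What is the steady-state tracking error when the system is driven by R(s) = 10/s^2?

The open loop has one pole at the origin → type 1 system.
K_v = lim_{s→0} s·G(s) = 400 / (4·19·20) = 5/19.
e_ss = 10/K_v = 10/(5/19) = 38.

38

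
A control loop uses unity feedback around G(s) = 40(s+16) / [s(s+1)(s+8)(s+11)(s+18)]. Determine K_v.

40/99

G(s) has one factor of s in the denominator, so the system is type 1.
K_v = lim_{s→0} s·G(s) = 40·16 / (1·8·11·18) = 40/99.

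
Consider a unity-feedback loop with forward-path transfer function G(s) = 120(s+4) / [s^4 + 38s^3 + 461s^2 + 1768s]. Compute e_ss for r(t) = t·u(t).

The denominator has no term below 1768s — 1 pole at s=0, type 1.
K_v = lim_{s→0} s·G(s) = 120·4 / 1768 = 60/221.
e_ss = 1/K_v = 1/(60/221) = 221/60.

221/60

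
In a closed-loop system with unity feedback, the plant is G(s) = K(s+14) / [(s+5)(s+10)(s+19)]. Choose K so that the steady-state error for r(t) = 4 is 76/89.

The open loop has no poles at the origin → type 0 system.
K_p = lim_{s→0} G(s) = K·14 / (5·10·19) = (7/475)·K.
e_ss = 4/(1 + K_p) = 76/89 ⇒ 1 + (7/475)·K = 89/19 ⇒ K = 250.

250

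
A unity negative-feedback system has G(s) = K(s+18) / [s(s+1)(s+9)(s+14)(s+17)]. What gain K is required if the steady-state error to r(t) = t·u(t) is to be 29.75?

4

System type = 1 (one pole at s=0).
K_v = lim_{s→0} s·G(s) = K·18 / (1·9·14·17) = (1/119)·K.
e_ss = 1/K_v = 29.75 ⇒ K_v = 4/119 ⇒ K = (4/119)/(1/119) = 4.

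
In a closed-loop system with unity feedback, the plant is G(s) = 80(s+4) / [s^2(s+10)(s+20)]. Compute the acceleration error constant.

Two free integrators in G(s): this is a type 2 system.
K_a = lim_{s→0} s^2·G(s) = 80·4 / (10·20) = 1.6.

1.6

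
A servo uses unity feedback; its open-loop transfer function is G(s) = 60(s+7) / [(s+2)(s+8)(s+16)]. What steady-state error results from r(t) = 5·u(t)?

System type = 0 (no poles at s=0).
K_p = lim_{s→0} G(s) = 60·7 / (2·8·16) = 105/64.
e_ss = 5/(1 + K_p) = 5/(169/64) = 320/169.

320/169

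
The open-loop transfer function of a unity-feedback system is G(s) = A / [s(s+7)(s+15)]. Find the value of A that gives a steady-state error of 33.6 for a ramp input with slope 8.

The open loop has one pole at the origin → type 1 system.
K_v = lim_{s→0} s·G(s) = A / (7·15) = (1/105)·A.
e_ss = 8/K_v = 33.6 ⇒ K_v = 5/21 ⇒ A = (5/21)/(1/105) = 25.

25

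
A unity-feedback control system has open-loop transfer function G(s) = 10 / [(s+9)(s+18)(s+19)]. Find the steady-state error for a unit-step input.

G(s) has no factors of s in the denominator, so the system is type 0.
K_p = lim_{s→0} G(s) = 10 / (9·18·19) = 5/1539.
e_ss = 1/(1 + K_p) = 1/(1544/1539) = 1539/1544.

1539/1544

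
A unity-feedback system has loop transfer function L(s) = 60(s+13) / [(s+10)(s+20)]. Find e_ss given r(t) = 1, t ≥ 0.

10/49

The open loop has no poles at the origin → type 0 system.
K_p = lim_{s→0} L(s) = 60·13 / (10·20) = 3.9.
e_ss = 1/(1 + K_p) = 1/4.9 = 10/49.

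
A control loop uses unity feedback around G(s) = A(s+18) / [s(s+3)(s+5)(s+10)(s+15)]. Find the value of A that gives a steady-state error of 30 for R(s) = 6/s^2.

G(s) has one factor of s in the denominator, so the system is type 1.
K_v = lim_{s→0} s·G(s) = A·18 / (3·5·10·15) = 0.008·A.
e_ss = 6/K_v = 30 ⇒ K_v = 0.2 ⇒ A = 0.2/0.008 = 25.

25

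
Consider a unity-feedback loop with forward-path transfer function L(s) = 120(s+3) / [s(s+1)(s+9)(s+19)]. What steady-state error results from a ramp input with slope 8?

One free integrator in L(s): this is a type 1 system.
K_v = lim_{s→0} s·L(s) = 120·3 / (1·9·19) = 40/19.
e_ss = 8/K_v = 8/(40/19) = 3.8.

3.8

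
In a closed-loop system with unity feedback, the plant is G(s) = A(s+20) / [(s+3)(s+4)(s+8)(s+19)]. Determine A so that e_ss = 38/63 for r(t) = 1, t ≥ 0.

60

No free integrators in G(s): this is a type 0 system.
K_p = lim_{s→0} G(s) = A·20 / (3·4·8·19) = (5/456)·A.
e_ss = 1/(1 + K_p) = 38/63 ⇒ 1 + (5/456)·A = 63/38 ⇒ A = 60.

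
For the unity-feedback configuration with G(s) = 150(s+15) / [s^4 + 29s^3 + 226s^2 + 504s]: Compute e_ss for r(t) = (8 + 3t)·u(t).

0.672

Factoring s from the denominator leaves a polynomial with constant term 504, so the system is type 1. Taking each input component in turn:
  • 8: tracked with zero error.
  • 3t: e_ss = 3/K_v with K_v=125/28 → 0.672.
Total e_ss = 0.672.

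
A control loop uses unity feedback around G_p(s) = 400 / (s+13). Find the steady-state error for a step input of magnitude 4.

52/413

System type = 0 (no poles at s=0).
K_p = lim_{s→0} G_p(s) = 400 / (13) = 400/13.
e_ss = 4/(1 + K_p) = 4/(413/13) = 52/413.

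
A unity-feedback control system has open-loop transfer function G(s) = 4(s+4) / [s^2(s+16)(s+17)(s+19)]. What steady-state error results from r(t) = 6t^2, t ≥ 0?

Two free integrators in G(s): this is a type 2 system.
K_a = lim_{s→0} s^2·G(s) = 4·4 / (16·17·19) = 1/323.
r(t) = 6t^2 gives R(s) = 12/s^3.
e_ss = 12/K_a = 12/(1/323) = 3876.

3876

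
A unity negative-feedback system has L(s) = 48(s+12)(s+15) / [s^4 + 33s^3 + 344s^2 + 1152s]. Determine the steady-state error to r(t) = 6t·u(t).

0.8

Factoring s from the denominator leaves a polynomial with constant term 1152, so the system is type 1.
K_v = lim_{s→0} s·L(s) = 48·12·15 / 1152 = 7.5.
e_ss = 6/K_v = 6/7.5 = 0.8.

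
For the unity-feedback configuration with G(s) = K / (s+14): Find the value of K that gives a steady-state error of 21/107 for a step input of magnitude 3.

200

The open loop has no poles at the origin → type 0 system.
K_p = lim_{s→0} G(s) = K / (14) = (1/14)·K.
e_ss = 3/(1 + K_p) = 21/107 ⇒ 1 + (1/14)·K = 107/7 ⇒ K = 200.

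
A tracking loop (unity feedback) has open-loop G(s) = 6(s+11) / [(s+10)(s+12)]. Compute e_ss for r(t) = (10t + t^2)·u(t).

infinity

G(s) has no factors of s in the denominator, so the system is type 0. Treating each term separately:
  • 10t: a type-0 system cannot track it, e_ss → ∞.
  • t^2: a type-0 system cannot track it, e_ss → ∞.
The unbounded component dominates.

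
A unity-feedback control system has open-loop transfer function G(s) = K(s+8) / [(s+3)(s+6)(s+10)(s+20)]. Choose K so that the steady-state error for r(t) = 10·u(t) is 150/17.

System type = 0 (no poles at s=0).
K_p = lim_{s→0} G(s) = K·8 / (3·6·10·20) = (1/450)·K.
e_ss = 10/(1 + K_p) = 150/17 ⇒ 1 + (1/450)·K = 17/15 ⇒ K = 60.

60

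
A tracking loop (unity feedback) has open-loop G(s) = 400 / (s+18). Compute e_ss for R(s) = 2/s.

18/209

G(s) has no factors of s in the denominator, so the system is type 0.
K_p = lim_{s→0} G(s) = 400 / (18) = 200/9.
e_ss = 2/(1 + K_p) = 2/(209/9) = 18/209.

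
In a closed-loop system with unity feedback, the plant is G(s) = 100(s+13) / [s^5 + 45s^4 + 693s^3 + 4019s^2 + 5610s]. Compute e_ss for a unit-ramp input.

Factoring s from the denominator leaves a polynomial with constant term 5610, so the system is type 1.
K_v = lim_{s→0} s·G(s) = 100·13 / 5610 = 130/561.
e_ss = 1/K_v = 1/(130/561) = 561/130.

561/130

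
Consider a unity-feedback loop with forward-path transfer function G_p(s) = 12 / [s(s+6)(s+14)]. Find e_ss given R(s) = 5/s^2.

35

The open loop has one pole at the origin → type 1 system.
K_v = lim_{s→0} s·G_p(s) = 12 / (6·14) = 1/7.
e_ss = 5/K_v = 5/(1/7) = 35.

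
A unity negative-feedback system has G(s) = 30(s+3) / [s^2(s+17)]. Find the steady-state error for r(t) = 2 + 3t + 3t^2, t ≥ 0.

17/15

G(s) has two factors of s in the denominator, so the system is type 2. Taking each input component in turn:
  • 2: tracked with zero error.
  • 3t: tracked with zero error.
  • 3t^2: e_ss = 6/K_a with K_a=90/17 → 17/15.
Total e_ss = 17/15.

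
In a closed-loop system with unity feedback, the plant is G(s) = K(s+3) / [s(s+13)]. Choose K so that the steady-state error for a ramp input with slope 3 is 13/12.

12

System type = 1 (one pole at s=0).
K_v = lim_{s→0} s·G(s) = K·3 / (13) = (3/13)·K.
e_ss = 3/K_v = 13/12 ⇒ K_v = 36/13 ⇒ K = (36/13)/(3/13) = 12.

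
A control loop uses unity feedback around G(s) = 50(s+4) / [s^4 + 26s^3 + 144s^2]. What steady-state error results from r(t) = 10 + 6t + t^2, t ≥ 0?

1.44

Lowest-order denominator term is 144s^2, so the open loop has 2 poles at the origin → type 2 system. Taking each input component in turn:
  • 10: tracked with zero error.
  • 6t: tracked with zero error.
  • t^2: e_ss = 2/K_a with K_a=25/18 → 1.44.
Total e_ss = 1.44.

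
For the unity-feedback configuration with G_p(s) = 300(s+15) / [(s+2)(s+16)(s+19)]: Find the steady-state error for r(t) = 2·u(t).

304/1277

System type = 0 (no poles at s=0).
K_p = lim_{s→0} G_p(s) = 300·15 / (2·16·19) = 1125/152.
e_ss = 2/(1 + K_p) = 2/(1277/152) = 304/1277.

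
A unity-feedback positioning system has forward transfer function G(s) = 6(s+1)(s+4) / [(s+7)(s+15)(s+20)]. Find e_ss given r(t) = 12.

700/59

G(s) has no factors of s in the denominator, so the system is type 0.
K_p = lim_{s→0} G(s) = 6·1·4 / (7·15·20) = 2/175.
e_ss = 12/(1 + K_p) = 12/(177/175) = 700/59.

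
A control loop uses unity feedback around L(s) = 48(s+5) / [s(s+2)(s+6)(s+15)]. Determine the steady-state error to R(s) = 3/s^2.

2.25

One free integrator in L(s): this is a type 1 system.
K_v = lim_{s→0} s·L(s) = 48·5 / (2·6·15) = 4/3.
e_ss = 3/K_v = 3/(4/3) = 2.25.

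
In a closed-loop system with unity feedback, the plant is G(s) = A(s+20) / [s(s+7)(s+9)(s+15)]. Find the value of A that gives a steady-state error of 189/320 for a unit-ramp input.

The open loop has one pole at the origin → type 1 system.
K_v = lim_{s→0} s·G(s) = A·20 / (7·9·15) = (4/189)·A.
e_ss = 1/K_v = 189/320 ⇒ K_v = 320/189 ⇒ A = (320/189)/(4/189) = 80.

80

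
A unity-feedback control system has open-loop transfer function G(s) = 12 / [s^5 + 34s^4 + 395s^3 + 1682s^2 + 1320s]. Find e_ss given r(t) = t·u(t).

Lowest-order denominator term is 1320s, so the open loop has 1 pole at the origin → type 1 system.
K_v = lim_{s→0} s·G(s) = 12 / 1320 = 1/110.
e_ss = 1/K_v = 1/(1/110) = 110.

110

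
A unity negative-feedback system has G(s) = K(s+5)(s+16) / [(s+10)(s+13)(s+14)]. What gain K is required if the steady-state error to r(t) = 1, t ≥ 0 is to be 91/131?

10

The open loop has no poles at the origin → type 0 system.
K_p = lim_{s→0} G(s) = K·5·16 / (10·13·14) = (4/91)·K.
e_ss = 1/(1 + K_p) = 91/131 ⇒ 1 + (4/91)·K = 131/91 ⇒ K = 10.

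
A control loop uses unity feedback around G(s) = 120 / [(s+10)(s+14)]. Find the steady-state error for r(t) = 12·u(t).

No free integrators in G(s): this is a type 0 system.
K_p = lim_{s→0} G(s) = 120 / (10·14) = 6/7.
e_ss = 12/(1 + K_p) = 12/(13/7) = 84/13.

84/13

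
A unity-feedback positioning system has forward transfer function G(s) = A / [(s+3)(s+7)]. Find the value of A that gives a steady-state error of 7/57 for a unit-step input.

150

System type = 0 (no poles at s=0).
K_p = lim_{s→0} G(s) = A / (3·7) = (1/21)·A.
e_ss = 1/(1 + K_p) = 7/57 ⇒ 1 + (1/21)·A = 57/7 ⇒ A = 150.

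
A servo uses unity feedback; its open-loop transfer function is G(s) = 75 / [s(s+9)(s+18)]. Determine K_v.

The open loop has one pole at the origin → type 1 system.
K_v = lim_{s→0} s·G(s) = 75 / (9·18) = 25/54.

25/54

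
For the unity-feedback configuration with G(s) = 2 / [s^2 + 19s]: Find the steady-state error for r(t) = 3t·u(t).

The denominator has no term below 19s — 1 pole at s=0, type 1.
K_v = lim_{s→0} s·G(s) = 2 / 19 = 2/19.
e_ss = 3/K_v = 3/(2/19) = 28.5.

28.5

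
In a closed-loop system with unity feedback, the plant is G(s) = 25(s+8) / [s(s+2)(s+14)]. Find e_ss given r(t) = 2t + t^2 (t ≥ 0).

infinity

One free integrator in G(s): this is a type 1 system. By superposition:
  • 2t: e_ss = 2/K_v with K_v=50/7 → 0.28.
  • t^2: a type-1 system cannot track it, e_ss → ∞.
The unbounded component dominates.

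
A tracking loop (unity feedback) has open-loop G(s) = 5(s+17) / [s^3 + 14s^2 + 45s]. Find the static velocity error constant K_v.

Factoring s from the denominator leaves a polynomial with constant term 45, so the system is type 1.
K_v = lim_{s→0} s·G(s) = 5·17 / 45 = 17/9.

17/9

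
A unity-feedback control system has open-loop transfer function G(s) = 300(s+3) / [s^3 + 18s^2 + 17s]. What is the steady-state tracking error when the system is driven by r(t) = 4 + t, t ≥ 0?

The denominator has no term below 17s — 1 pole at s=0, type 1. Taking each input component in turn:
  • 4: tracked with zero error.
  • t: e_ss = 1/K_v with K_v=900/17 → 17/900.
Total e_ss = 17/900.

17/900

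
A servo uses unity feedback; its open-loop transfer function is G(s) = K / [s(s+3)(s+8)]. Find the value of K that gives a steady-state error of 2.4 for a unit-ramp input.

10

One free integrator in G(s): this is a type 1 system.
K_v = lim_{s→0} s·G(s) = K / (3·8) = (1/24)·K.
e_ss = 1/K_v = 2.4 ⇒ K_v = 5/12 ⇒ K = (5/12)/(1/24) = 10.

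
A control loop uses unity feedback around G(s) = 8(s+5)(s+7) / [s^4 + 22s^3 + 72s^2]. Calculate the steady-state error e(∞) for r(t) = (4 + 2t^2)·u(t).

Lowest-order denominator term is 72s^2, so the open loop has 2 poles at the origin → type 2 system. Treating each term separately:
  • 4: tracked with zero error.
  • 2t^2: e_ss = 4/K_a with K_a=35/9 → 36/35.
Total e_ss = 36/35.

36/35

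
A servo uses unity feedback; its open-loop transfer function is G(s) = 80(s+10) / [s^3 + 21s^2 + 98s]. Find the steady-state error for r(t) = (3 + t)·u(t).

0.1225

Lowest-order denominator term is 98s, so the open loop has 1 pole at the origin → type 1 system. Taking each input component in turn:
  • 3: tracked with zero error.
  • t: e_ss = 1/K_v with K_v=400/49 → 0.1225.
Total e_ss = 0.1225.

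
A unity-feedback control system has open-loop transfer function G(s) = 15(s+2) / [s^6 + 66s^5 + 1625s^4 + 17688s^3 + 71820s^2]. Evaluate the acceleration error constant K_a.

Lowest-order denominator term is 71820s^2, so the open loop has 2 poles at the origin → type 2 system.
K_a = lim_{s→0} s^2·G(s) = 15·2 / 71820 = 1/2394.

1/2394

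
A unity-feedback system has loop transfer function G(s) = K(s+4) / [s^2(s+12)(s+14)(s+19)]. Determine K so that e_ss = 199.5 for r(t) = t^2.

8

System type = 2 (two poles at s=0).
K_a = lim_{s→0} s^2·G(s) = K·4 / (12·14·19) = (1/798)·K.
e_ss = 2/K_a = 199.5 ⇒ K_a = 4/399 ⇒ K = (4/399)/(1/798) = 8.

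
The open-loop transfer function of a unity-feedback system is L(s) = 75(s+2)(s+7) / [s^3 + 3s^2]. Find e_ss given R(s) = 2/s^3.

The denominator has no term below 3s^2 — 2 poles at s=0, type 2.
K_a = lim_{s→0} s^2·L(s) = 75·2·7 / 3 = 350.
r(t) = t^2 gives R(s) = 2/s^3.
e_ss = 2/K_a = 2/350 = 1/175.

1/175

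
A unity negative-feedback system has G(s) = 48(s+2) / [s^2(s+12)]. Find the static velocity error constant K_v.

infinity

K_v = lim_{s→0} s·G(s); with 2 poles at the origin the limit diverges, so K_v = ∞.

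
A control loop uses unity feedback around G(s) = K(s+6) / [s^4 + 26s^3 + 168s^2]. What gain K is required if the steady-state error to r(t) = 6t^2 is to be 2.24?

The denominator has no term below 168s^2 — 2 poles at s=0, type 2.
K_a = lim_{s→0} s^2·G(s) = K·6 / 168 = (1/28)·K.
e_ss = 12/K_a = 2.24 ⇒ K_a = 75/14 ⇒ K = (75/14)/(1/28) = 150.

150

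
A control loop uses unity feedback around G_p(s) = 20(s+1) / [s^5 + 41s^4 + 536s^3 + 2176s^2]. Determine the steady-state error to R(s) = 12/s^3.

1305.6

The denominator has no term below 2176s^2 — 2 poles at s=0, type 2.
K_a = lim_{s→0} s^2·G_p(s) = 20·1 / 2176 = 5/544.
r(t) = 6t^2 gives R(s) = 12/s^3.
e_ss = 12/K_a = 12/(5/544) = 1305.6.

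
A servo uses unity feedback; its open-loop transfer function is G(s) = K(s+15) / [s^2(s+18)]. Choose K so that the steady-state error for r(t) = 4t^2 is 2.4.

4

Two free integrators in G(s): this is a type 2 system.
K_a = lim_{s→0} s^2·G(s) = K·15 / (18) = (5/6)·K.
e_ss = 8/K_a = 2.4 ⇒ K_a = 10/3 ⇒ K = (10/3)/(5/6) = 4.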